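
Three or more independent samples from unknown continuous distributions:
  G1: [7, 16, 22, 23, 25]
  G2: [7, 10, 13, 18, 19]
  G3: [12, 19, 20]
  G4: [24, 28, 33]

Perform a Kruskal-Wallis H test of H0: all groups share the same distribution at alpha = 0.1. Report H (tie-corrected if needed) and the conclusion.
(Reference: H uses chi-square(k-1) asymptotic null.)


Step 1: Combine all N = 16 observations and assign midranks.
sorted (value, group, rank): (7,G1,1.5), (7,G2,1.5), (10,G2,3), (12,G3,4), (13,G2,5), (16,G1,6), (18,G2,7), (19,G2,8.5), (19,G3,8.5), (20,G3,10), (22,G1,11), (23,G1,12), (24,G4,13), (25,G1,14), (28,G4,15), (33,G4,16)
Step 2: Sum ranks within each group.
R_1 = 44.5 (n_1 = 5)
R_2 = 25 (n_2 = 5)
R_3 = 22.5 (n_3 = 3)
R_4 = 44 (n_4 = 3)
Step 3: H = 12/(N(N+1)) * sum(R_i^2/n_i) - 3(N+1)
     = 12/(16*17) * (44.5^2/5 + 25^2/5 + 22.5^2/3 + 44^2/3) - 3*17
     = 0.044118 * 1335.13 - 51
     = 7.902941.
Step 4: Ties present; correction factor C = 1 - 12/(16^3 - 16) = 0.997059. Corrected H = 7.902941 / 0.997059 = 7.926254.
Step 5: Under H0, H ~ chi^2(3); p-value = 0.047561.
Step 6: alpha = 0.1. reject H0.

H = 7.9263, df = 3, p = 0.047561, reject H0.


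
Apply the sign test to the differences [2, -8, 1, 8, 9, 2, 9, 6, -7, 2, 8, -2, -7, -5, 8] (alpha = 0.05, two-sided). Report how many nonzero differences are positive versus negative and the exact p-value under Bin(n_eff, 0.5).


Step 1: Discard zero differences. Original n = 15; n_eff = number of nonzero differences = 15.
Nonzero differences (with sign): +2, -8, +1, +8, +9, +2, +9, +6, -7, +2, +8, -2, -7, -5, +8
Step 2: Count signs: positive = 10, negative = 5.
Step 3: Under H0: P(positive) = 0.5, so the number of positives S ~ Bin(15, 0.5).
Step 4: Two-sided exact p-value = sum of Bin(15,0.5) probabilities at or below the observed probability = 0.301758.
Step 5: alpha = 0.05. fail to reject H0.

n_eff = 15, pos = 10, neg = 5, p = 0.301758, fail to reject H0.


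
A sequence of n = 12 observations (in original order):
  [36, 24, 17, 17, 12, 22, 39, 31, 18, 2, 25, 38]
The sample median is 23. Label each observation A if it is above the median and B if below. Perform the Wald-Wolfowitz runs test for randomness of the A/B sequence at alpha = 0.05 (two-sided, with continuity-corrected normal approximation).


Step 1: Compute median = 23; label A = above, B = below.
Labels in order: AABBBBAABBAA  (n_A = 6, n_B = 6)
Step 2: Count runs R = 5.
Step 3: Under H0 (random ordering), E[R] = 2*n_A*n_B/(n_A+n_B) + 1 = 2*6*6/12 + 1 = 7.0000.
        Var[R] = 2*n_A*n_B*(2*n_A*n_B - n_A - n_B) / ((n_A+n_B)^2 * (n_A+n_B-1)) = 4320/1584 = 2.7273.
        SD[R] = 1.6514.
Step 4: Continuity-corrected z = (R + 0.5 - E[R]) / SD[R] = (5 + 0.5 - 7.0000) / 1.6514 = -0.9083.
Step 5: Two-sided p-value via normal approximation = 2*(1 - Phi(|z|)) = 0.363722.
Step 6: alpha = 0.05. fail to reject H0.

R = 5, z = -0.9083, p = 0.363722, fail to reject H0.


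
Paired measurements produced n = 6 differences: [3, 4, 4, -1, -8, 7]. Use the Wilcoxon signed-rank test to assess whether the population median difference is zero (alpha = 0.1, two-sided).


Step 1: Drop any zero differences (none here) and take |d_i|.
|d| = [3, 4, 4, 1, 8, 7]
Step 2: Midrank |d_i| (ties get averaged ranks).
ranks: |3|->2, |4|->3.5, |4|->3.5, |1|->1, |8|->6, |7|->5
Step 3: Attach original signs; sum ranks with positive sign and with negative sign.
W+ = 2 + 3.5 + 3.5 + 5 = 14
W- = 1 + 6 = 7
(Check: W+ + W- = 21 should equal n(n+1)/2 = 21.)
Step 4: Test statistic W = min(W+, W-) = 7.
Step 5: Ties in |d|, so use the tie-corrected normal approximation.
        E[W] = n(n+1)/4 = 6*7/4 = 10.5.
        Tie groups: |d|=4 (t=2); sum(t^3 - t) = 6.
        Var[W] = n(n+1)(2n+1)/24 - sum(t^3-t)/48 = 546/24 - 6/48 = 22.625.
        z = (W - E[W]) / sqrt(Var[W]) = (7 - 10.5) / 4.7566 = -0.7358.
        Two-sided p = 2*Phi(z) = 0.461838.
Step 6: alpha = 0.1. fail to reject H0.

W+ = 14, W- = 7, W = min = 7, p = 0.461838, fail to reject H0.


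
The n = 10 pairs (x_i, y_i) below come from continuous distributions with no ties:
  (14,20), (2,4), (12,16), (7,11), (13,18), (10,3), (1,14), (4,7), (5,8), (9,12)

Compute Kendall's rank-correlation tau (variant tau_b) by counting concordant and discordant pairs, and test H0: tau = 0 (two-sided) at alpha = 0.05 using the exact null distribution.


Step 1: Enumerate the 45 unordered pairs (i,j) with i<j and classify each by sign(x_j-x_i) * sign(y_j-y_i).
  (1,2):dx=-12,dy=-16->C; (1,3):dx=-2,dy=-4->C; (1,4):dx=-7,dy=-9->C; (1,5):dx=-1,dy=-2->C
  (1,6):dx=-4,dy=-17->C; (1,7):dx=-13,dy=-6->C; (1,8):dx=-10,dy=-13->C; (1,9):dx=-9,dy=-12->C
  (1,10):dx=-5,dy=-8->C; (2,3):dx=+10,dy=+12->C; (2,4):dx=+5,dy=+7->C; (2,5):dx=+11,dy=+14->C
  (2,6):dx=+8,dy=-1->D; (2,7):dx=-1,dy=+10->D; (2,8):dx=+2,dy=+3->C; (2,9):dx=+3,dy=+4->C
  (2,10):dx=+7,dy=+8->C; (3,4):dx=-5,dy=-5->C; (3,5):dx=+1,dy=+2->C; (3,6):dx=-2,dy=-13->C
  (3,7):dx=-11,dy=-2->C; (3,8):dx=-8,dy=-9->C; (3,9):dx=-7,dy=-8->C; (3,10):dx=-3,dy=-4->C
  (4,5):dx=+6,dy=+7->C; (4,6):dx=+3,dy=-8->D; (4,7):dx=-6,dy=+3->D; (4,8):dx=-3,dy=-4->C
  (4,9):dx=-2,dy=-3->C; (4,10):dx=+2,dy=+1->C; (5,6):dx=-3,dy=-15->C; (5,7):dx=-12,dy=-4->C
  (5,8):dx=-9,dy=-11->C; (5,9):dx=-8,dy=-10->C; (5,10):dx=-4,dy=-6->C; (6,7):dx=-9,dy=+11->D
  (6,8):dx=-6,dy=+4->D; (6,9):dx=-5,dy=+5->D; (6,10):dx=-1,dy=+9->D; (7,8):dx=+3,dy=-7->D
  (7,9):dx=+4,dy=-6->D; (7,10):dx=+8,dy=-2->D; (8,9):dx=+1,dy=+1->C; (8,10):dx=+5,dy=+5->C
  (9,10):dx=+4,dy=+4->C
Step 2: C = 34, D = 11, total pairs = 45.
Step 3: tau = (C - D)/(n(n-1)/2) = (34 - 11)/45 = 0.511111.
Step 4: Exact two-sided p-value (enumerate n! = 3628800 permutations of y under H0): p = 0.046623.
Step 5: alpha = 0.05. reject H0.

tau_b = 0.5111 (C=34, D=11), p = 0.046623, reject H0.


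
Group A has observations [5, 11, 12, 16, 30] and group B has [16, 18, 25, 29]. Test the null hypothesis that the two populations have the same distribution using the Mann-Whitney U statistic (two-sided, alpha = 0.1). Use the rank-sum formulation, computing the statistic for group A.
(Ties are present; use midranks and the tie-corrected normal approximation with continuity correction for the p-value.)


Step 1: Combine and sort all 9 observations; assign midranks.
sorted (value, group): (5,X), (11,X), (12,X), (16,X), (16,Y), (18,Y), (25,Y), (29,Y), (30,X)
ranks: 5->1, 11->2, 12->3, 16->4.5, 16->4.5, 18->6, 25->7, 29->8, 30->9
Step 2: Rank sum for X: R1 = 1 + 2 + 3 + 4.5 + 9 = 19.5.
Step 3: U_X = R1 - n1(n1+1)/2 = 19.5 - 5*6/2 = 19.5 - 15 = 4.5.
       U_Y = n1*n2 - U_X = 20 - 4.5 = 15.5.
Step 4: Ties are present, so use the tie-corrected normal approximation (with continuity correction) for the p-value.
Step 5: p-value = 0.218742; compare to alpha = 0.1. fail to reject H0.

U_X = 4.5, p = 0.218742, fail to reject H0 at alpha = 0.1.


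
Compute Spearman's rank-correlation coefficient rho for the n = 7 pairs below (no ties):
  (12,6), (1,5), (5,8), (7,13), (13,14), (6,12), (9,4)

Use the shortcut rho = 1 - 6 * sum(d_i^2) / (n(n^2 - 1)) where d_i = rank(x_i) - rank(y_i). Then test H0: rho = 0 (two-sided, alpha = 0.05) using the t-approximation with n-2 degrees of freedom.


Step 1: Rank x and y separately (midranks; no ties here).
rank(x): 12->6, 1->1, 5->2, 7->4, 13->7, 6->3, 9->5
rank(y): 6->3, 5->2, 8->4, 13->6, 14->7, 12->5, 4->1
Step 2: d_i = R_x(i) - R_y(i); compute d_i^2.
  (6-3)^2=9, (1-2)^2=1, (2-4)^2=4, (4-6)^2=4, (7-7)^2=0, (3-5)^2=4, (5-1)^2=16
sum(d^2) = 38.
Step 3: rho = 1 - 6*38 / (7*(7^2 - 1)) = 1 - 228/336 = 0.321429.
Step 4: Under H0, t = rho * sqrt((n-2)/(1-rho^2)) = 0.7590 ~ t(5).
Step 5: Two-sided p-value from the t-distribution with 5 df = 0.482072.
Step 6: alpha = 0.05. fail to reject H0.

rho = 0.3214, p = 0.482072, fail to reject H0 at alpha = 0.05.


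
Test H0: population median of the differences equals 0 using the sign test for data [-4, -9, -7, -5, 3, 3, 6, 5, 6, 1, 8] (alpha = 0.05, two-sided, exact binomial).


Step 1: Discard zero differences. Original n = 11; n_eff = number of nonzero differences = 11.
Nonzero differences (with sign): -4, -9, -7, -5, +3, +3, +6, +5, +6, +1, +8
Step 2: Count signs: positive = 7, negative = 4.
Step 3: Under H0: P(positive) = 0.5, so the number of positives S ~ Bin(11, 0.5).
Step 4: Two-sided exact p-value = sum of Bin(11,0.5) probabilities at or below the observed probability = 0.548828.
Step 5: alpha = 0.05. fail to reject H0.

n_eff = 11, pos = 7, neg = 4, p = 0.548828, fail to reject H0.


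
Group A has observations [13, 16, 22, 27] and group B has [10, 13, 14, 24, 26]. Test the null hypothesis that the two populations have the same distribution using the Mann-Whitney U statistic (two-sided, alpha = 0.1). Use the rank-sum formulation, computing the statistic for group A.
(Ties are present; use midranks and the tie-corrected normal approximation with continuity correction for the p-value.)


Step 1: Combine and sort all 9 observations; assign midranks.
sorted (value, group): (10,Y), (13,X), (13,Y), (14,Y), (16,X), (22,X), (24,Y), (26,Y), (27,X)
ranks: 10->1, 13->2.5, 13->2.5, 14->4, 16->5, 22->6, 24->7, 26->8, 27->9
Step 2: Rank sum for X: R1 = 2.5 + 5 + 6 + 9 = 22.5.
Step 3: U_X = R1 - n1(n1+1)/2 = 22.5 - 4*5/2 = 22.5 - 10 = 12.5.
       U_Y = n1*n2 - U_X = 20 - 12.5 = 7.5.
Step 4: Ties are present, so use the tie-corrected normal approximation (with continuity correction) for the p-value.
Step 5: p-value = 0.622753; compare to alpha = 0.1. fail to reject H0.

U_X = 12.5, p = 0.622753, fail to reject H0 at alpha = 0.1.


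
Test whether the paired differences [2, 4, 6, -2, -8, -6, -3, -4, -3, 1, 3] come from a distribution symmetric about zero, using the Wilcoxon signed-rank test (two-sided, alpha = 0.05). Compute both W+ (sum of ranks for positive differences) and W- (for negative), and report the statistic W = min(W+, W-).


Step 1: Drop any zero differences (none here) and take |d_i|.
|d| = [2, 4, 6, 2, 8, 6, 3, 4, 3, 1, 3]
Step 2: Midrank |d_i| (ties get averaged ranks).
ranks: |2|->2.5, |4|->7.5, |6|->9.5, |2|->2.5, |8|->11, |6|->9.5, |3|->5, |4|->7.5, |3|->5, |1|->1, |3|->5
Step 3: Attach original signs; sum ranks with positive sign and with negative sign.
W+ = 2.5 + 7.5 + 9.5 + 1 + 5 = 25.5
W- = 2.5 + 11 + 9.5 + 5 + 7.5 + 5 = 40.5
(Check: W+ + W- = 66 should equal n(n+1)/2 = 66.)
Step 4: Test statistic W = min(W+, W-) = 25.5.
Step 5: Ties in |d|, so use the tie-corrected normal approximation.
        E[W] = n(n+1)/4 = 11*12/4 = 33.
        Tie groups: |d|=2 (t=2), |d|=3 (t=3), |d|=4 (t=2), |d|=6 (t=2); sum(t^3 - t) = 42.
        Var[W] = n(n+1)(2n+1)/24 - sum(t^3-t)/48 = 3036/24 - 42/48 = 125.625.
        z = (W - E[W]) / sqrt(Var[W]) = (25.5 - 33) / 11.2083 = -0.6691.
        Two-sided p = 2*Phi(z) = 0.503400.
Step 6: alpha = 0.05. fail to reject H0.

W+ = 25.5, W- = 40.5, W = min = 25.5, p = 0.503400, fail to reject H0.


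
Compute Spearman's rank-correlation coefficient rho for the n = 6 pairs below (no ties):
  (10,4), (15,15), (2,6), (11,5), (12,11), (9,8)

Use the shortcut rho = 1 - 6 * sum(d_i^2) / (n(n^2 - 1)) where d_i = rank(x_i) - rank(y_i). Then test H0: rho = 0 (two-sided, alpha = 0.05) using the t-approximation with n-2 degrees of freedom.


Step 1: Rank x and y separately (midranks; no ties here).
rank(x): 10->3, 15->6, 2->1, 11->4, 12->5, 9->2
rank(y): 4->1, 15->6, 6->3, 5->2, 11->5, 8->4
Step 2: d_i = R_x(i) - R_y(i); compute d_i^2.
  (3-1)^2=4, (6-6)^2=0, (1-3)^2=4, (4-2)^2=4, (5-5)^2=0, (2-4)^2=4
sum(d^2) = 16.
Step 3: rho = 1 - 6*16 / (6*(6^2 - 1)) = 1 - 96/210 = 0.542857.
Step 4: Under H0, t = rho * sqrt((n-2)/(1-rho^2)) = 1.2928 ~ t(4).
Step 5: Two-sided p-value from the t-distribution with 4 df = 0.265703.
Step 6: alpha = 0.05. fail to reject H0.

rho = 0.5429, p = 0.265703, fail to reject H0 at alpha = 0.05.


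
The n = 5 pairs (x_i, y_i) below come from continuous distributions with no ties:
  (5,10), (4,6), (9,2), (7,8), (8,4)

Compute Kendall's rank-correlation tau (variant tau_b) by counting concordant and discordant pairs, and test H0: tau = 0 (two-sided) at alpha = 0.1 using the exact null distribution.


Step 1: Enumerate the 10 unordered pairs (i,j) with i<j and classify each by sign(x_j-x_i) * sign(y_j-y_i).
  (1,2):dx=-1,dy=-4->C; (1,3):dx=+4,dy=-8->D; (1,4):dx=+2,dy=-2->D; (1,5):dx=+3,dy=-6->D
  (2,3):dx=+5,dy=-4->D; (2,4):dx=+3,dy=+2->C; (2,5):dx=+4,dy=-2->D; (3,4):dx=-2,dy=+6->D
  (3,5):dx=-1,dy=+2->D; (4,5):dx=+1,dy=-4->D
Step 2: C = 2, D = 8, total pairs = 10.
Step 3: tau = (C - D)/(n(n-1)/2) = (2 - 8)/10 = -0.600000.
Step 4: Exact two-sided p-value (enumerate n! = 120 permutations of y under H0): p = 0.233333.
Step 5: alpha = 0.1. fail to reject H0.

tau_b = -0.6000 (C=2, D=8), p = 0.233333, fail to reject H0.


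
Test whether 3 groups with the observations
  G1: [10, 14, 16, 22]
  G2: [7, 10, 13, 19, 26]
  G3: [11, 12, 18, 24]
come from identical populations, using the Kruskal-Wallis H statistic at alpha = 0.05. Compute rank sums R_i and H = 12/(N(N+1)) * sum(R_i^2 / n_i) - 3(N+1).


Step 1: Combine all N = 13 observations and assign midranks.
sorted (value, group, rank): (7,G2,1), (10,G1,2.5), (10,G2,2.5), (11,G3,4), (12,G3,5), (13,G2,6), (14,G1,7), (16,G1,8), (18,G3,9), (19,G2,10), (22,G1,11), (24,G3,12), (26,G2,13)
Step 2: Sum ranks within each group.
R_1 = 28.5 (n_1 = 4)
R_2 = 32.5 (n_2 = 5)
R_3 = 30 (n_3 = 4)
Step 3: H = 12/(N(N+1)) * sum(R_i^2/n_i) - 3(N+1)
     = 12/(13*14) * (28.5^2/4 + 32.5^2/5 + 30^2/4) - 3*14
     = 0.065934 * 639.312 - 42
     = 0.152473.
Step 4: Ties present; correction factor C = 1 - 6/(13^3 - 13) = 0.997253. Corrected H = 0.152473 / 0.997253 = 0.152893.
Step 5: Under H0, H ~ chi^2(2); p-value = 0.926403.
Step 6: alpha = 0.05. fail to reject H0.

H = 0.1529, df = 2, p = 0.926403, fail to reject H0.


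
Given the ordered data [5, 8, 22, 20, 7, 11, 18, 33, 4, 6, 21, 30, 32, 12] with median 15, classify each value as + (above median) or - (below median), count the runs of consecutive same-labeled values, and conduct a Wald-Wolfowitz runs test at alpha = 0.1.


Step 1: Compute median = 15; label A = above, B = below.
Labels in order: BBAABBAABBAAAB  (n_A = 7, n_B = 7)
Step 2: Count runs R = 7.
Step 3: Under H0 (random ordering), E[R] = 2*n_A*n_B/(n_A+n_B) + 1 = 2*7*7/14 + 1 = 8.0000.
        Var[R] = 2*n_A*n_B*(2*n_A*n_B - n_A - n_B) / ((n_A+n_B)^2 * (n_A+n_B-1)) = 8232/2548 = 3.2308.
        SD[R] = 1.7974.
Step 4: Continuity-corrected z = (R + 0.5 - E[R]) / SD[R] = (7 + 0.5 - 8.0000) / 1.7974 = -0.2782.
Step 5: Two-sided p-value via normal approximation = 2*(1 - Phi(|z|)) = 0.780879.
Step 6: alpha = 0.1. fail to reject H0.

R = 7, z = -0.2782, p = 0.780879, fail to reject H0.


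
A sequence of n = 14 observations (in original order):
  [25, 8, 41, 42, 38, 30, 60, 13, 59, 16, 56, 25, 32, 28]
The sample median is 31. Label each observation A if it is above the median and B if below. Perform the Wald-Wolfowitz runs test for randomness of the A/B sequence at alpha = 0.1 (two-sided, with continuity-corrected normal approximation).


Step 1: Compute median = 31; label A = above, B = below.
Labels in order: BBAAABABABABAB  (n_A = 7, n_B = 7)
Step 2: Count runs R = 11.
Step 3: Under H0 (random ordering), E[R] = 2*n_A*n_B/(n_A+n_B) + 1 = 2*7*7/14 + 1 = 8.0000.
        Var[R] = 2*n_A*n_B*(2*n_A*n_B - n_A - n_B) / ((n_A+n_B)^2 * (n_A+n_B-1)) = 8232/2548 = 3.2308.
        SD[R] = 1.7974.
Step 4: Continuity-corrected z = (R - 0.5 - E[R]) / SD[R] = (11 - 0.5 - 8.0000) / 1.7974 = 1.3909.
Step 5: Two-sided p-value via normal approximation = 2*(1 - Phi(|z|)) = 0.164264.
Step 6: alpha = 0.1. fail to reject H0.

R = 11, z = 1.3909, p = 0.164264, fail to reject H0.


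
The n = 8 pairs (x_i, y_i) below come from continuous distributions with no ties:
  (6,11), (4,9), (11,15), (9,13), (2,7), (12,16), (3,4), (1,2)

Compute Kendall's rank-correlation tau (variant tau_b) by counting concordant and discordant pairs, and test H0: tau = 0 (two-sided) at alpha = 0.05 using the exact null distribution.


Step 1: Enumerate the 28 unordered pairs (i,j) with i<j and classify each by sign(x_j-x_i) * sign(y_j-y_i).
  (1,2):dx=-2,dy=-2->C; (1,3):dx=+5,dy=+4->C; (1,4):dx=+3,dy=+2->C; (1,5):dx=-4,dy=-4->C
  (1,6):dx=+6,dy=+5->C; (1,7):dx=-3,dy=-7->C; (1,8):dx=-5,dy=-9->C; (2,3):dx=+7,dy=+6->C
  (2,4):dx=+5,dy=+4->C; (2,5):dx=-2,dy=-2->C; (2,6):dx=+8,dy=+7->C; (2,7):dx=-1,dy=-5->C
  (2,8):dx=-3,dy=-7->C; (3,4):dx=-2,dy=-2->C; (3,5):dx=-9,dy=-8->C; (3,6):dx=+1,dy=+1->C
  (3,7):dx=-8,dy=-11->C; (3,8):dx=-10,dy=-13->C; (4,5):dx=-7,dy=-6->C; (4,6):dx=+3,dy=+3->C
  (4,7):dx=-6,dy=-9->C; (4,8):dx=-8,dy=-11->C; (5,6):dx=+10,dy=+9->C; (5,7):dx=+1,dy=-3->D
  (5,8):dx=-1,dy=-5->C; (6,7):dx=-9,dy=-12->C; (6,8):dx=-11,dy=-14->C; (7,8):dx=-2,dy=-2->C
Step 2: C = 27, D = 1, total pairs = 28.
Step 3: tau = (C - D)/(n(n-1)/2) = (27 - 1)/28 = 0.928571.
Step 4: Exact two-sided p-value (enumerate n! = 40320 permutations of y under H0): p = 0.000397.
Step 5: alpha = 0.05. reject H0.

tau_b = 0.9286 (C=27, D=1), p = 0.000397, reject H0.


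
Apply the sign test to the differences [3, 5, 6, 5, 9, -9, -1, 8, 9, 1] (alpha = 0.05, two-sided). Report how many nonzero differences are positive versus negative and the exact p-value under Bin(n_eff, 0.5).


Step 1: Discard zero differences. Original n = 10; n_eff = number of nonzero differences = 10.
Nonzero differences (with sign): +3, +5, +6, +5, +9, -9, -1, +8, +9, +1
Step 2: Count signs: positive = 8, negative = 2.
Step 3: Under H0: P(positive) = 0.5, so the number of positives S ~ Bin(10, 0.5).
Step 4: Two-sided exact p-value = sum of Bin(10,0.5) probabilities at or below the observed probability = 0.109375.
Step 5: alpha = 0.05. fail to reject H0.

n_eff = 10, pos = 8, neg = 2, p = 0.109375, fail to reject H0.


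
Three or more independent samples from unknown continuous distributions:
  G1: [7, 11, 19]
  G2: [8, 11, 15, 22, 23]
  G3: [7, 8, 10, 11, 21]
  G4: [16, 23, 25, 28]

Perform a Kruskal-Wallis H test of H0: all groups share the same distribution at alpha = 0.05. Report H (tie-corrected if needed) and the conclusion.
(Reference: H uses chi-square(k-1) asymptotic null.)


Step 1: Combine all N = 17 observations and assign midranks.
sorted (value, group, rank): (7,G1,1.5), (7,G3,1.5), (8,G2,3.5), (8,G3,3.5), (10,G3,5), (11,G1,7), (11,G2,7), (11,G3,7), (15,G2,9), (16,G4,10), (19,G1,11), (21,G3,12), (22,G2,13), (23,G2,14.5), (23,G4,14.5), (25,G4,16), (28,G4,17)
Step 2: Sum ranks within each group.
R_1 = 19.5 (n_1 = 3)
R_2 = 47 (n_2 = 5)
R_3 = 29 (n_3 = 5)
R_4 = 57.5 (n_4 = 4)
Step 3: H = 12/(N(N+1)) * sum(R_i^2/n_i) - 3(N+1)
     = 12/(17*18) * (19.5^2/3 + 47^2/5 + 29^2/5 + 57.5^2/4) - 3*18
     = 0.039216 * 1563.31 - 54
     = 7.306373.
Step 4: Ties present; correction factor C = 1 - 42/(17^3 - 17) = 0.991422. Corrected H = 7.306373 / 0.991422 = 7.369592.
Step 5: Under H0, H ~ chi^2(3); p-value = 0.061006.
Step 6: alpha = 0.05. fail to reject H0.

H = 7.3696, df = 3, p = 0.061006, fail to reject H0.


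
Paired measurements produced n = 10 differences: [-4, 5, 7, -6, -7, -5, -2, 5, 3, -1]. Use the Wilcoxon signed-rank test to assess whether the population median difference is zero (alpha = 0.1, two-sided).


Step 1: Drop any zero differences (none here) and take |d_i|.
|d| = [4, 5, 7, 6, 7, 5, 2, 5, 3, 1]
Step 2: Midrank |d_i| (ties get averaged ranks).
ranks: |4|->4, |5|->6, |7|->9.5, |6|->8, |7|->9.5, |5|->6, |2|->2, |5|->6, |3|->3, |1|->1
Step 3: Attach original signs; sum ranks with positive sign and with negative sign.
W+ = 6 + 9.5 + 6 + 3 = 24.5
W- = 4 + 8 + 9.5 + 6 + 2 + 1 = 30.5
(Check: W+ + W- = 55 should equal n(n+1)/2 = 55.)
Step 4: Test statistic W = min(W+, W-) = 24.5.
Step 5: Ties in |d|, so use the tie-corrected normal approximation.
        E[W] = n(n+1)/4 = 10*11/4 = 27.5.
        Tie groups: |d|=5 (t=3), |d|=7 (t=2); sum(t^3 - t) = 30.
        Var[W] = n(n+1)(2n+1)/24 - sum(t^3-t)/48 = 2310/24 - 30/48 = 95.625.
        z = (W - E[W]) / sqrt(Var[W]) = (24.5 - 27.5) / 9.7788 = -0.3068.
        Two-sided p = 2*Phi(z) = 0.759006.
Step 6: alpha = 0.1. fail to reject H0.

W+ = 24.5, W- = 30.5, W = min = 24.5, p = 0.759006, fail to reject H0.


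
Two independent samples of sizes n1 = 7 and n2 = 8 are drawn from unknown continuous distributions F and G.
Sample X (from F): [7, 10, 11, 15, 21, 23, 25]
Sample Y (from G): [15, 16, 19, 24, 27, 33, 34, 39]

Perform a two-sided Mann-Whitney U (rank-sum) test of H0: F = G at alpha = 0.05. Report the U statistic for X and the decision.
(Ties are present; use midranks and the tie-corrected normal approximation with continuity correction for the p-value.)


Step 1: Combine and sort all 15 observations; assign midranks.
sorted (value, group): (7,X), (10,X), (11,X), (15,X), (15,Y), (16,Y), (19,Y), (21,X), (23,X), (24,Y), (25,X), (27,Y), (33,Y), (34,Y), (39,Y)
ranks: 7->1, 10->2, 11->3, 15->4.5, 15->4.5, 16->6, 19->7, 21->8, 23->9, 24->10, 25->11, 27->12, 33->13, 34->14, 39->15
Step 2: Rank sum for X: R1 = 1 + 2 + 3 + 4.5 + 8 + 9 + 11 = 38.5.
Step 3: U_X = R1 - n1(n1+1)/2 = 38.5 - 7*8/2 = 38.5 - 28 = 10.5.
       U_Y = n1*n2 - U_X = 56 - 10.5 = 45.5.
Step 4: Ties are present, so use the tie-corrected normal approximation (with continuity correction) for the p-value.
Step 5: p-value = 0.048939; compare to alpha = 0.05. reject H0.

U_X = 10.5, p = 0.048939, reject H0 at alpha = 0.05.


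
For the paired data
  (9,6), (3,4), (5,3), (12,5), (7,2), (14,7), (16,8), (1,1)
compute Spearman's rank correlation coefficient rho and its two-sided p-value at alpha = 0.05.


Step 1: Rank x and y separately (midranks; no ties here).
rank(x): 9->5, 3->2, 5->3, 12->6, 7->4, 14->7, 16->8, 1->1
rank(y): 6->6, 4->4, 3->3, 5->5, 2->2, 7->7, 8->8, 1->1
Step 2: d_i = R_x(i) - R_y(i); compute d_i^2.
  (5-6)^2=1, (2-4)^2=4, (3-3)^2=0, (6-5)^2=1, (4-2)^2=4, (7-7)^2=0, (8-8)^2=0, (1-1)^2=0
sum(d^2) = 10.
Step 3: rho = 1 - 6*10 / (8*(8^2 - 1)) = 1 - 60/504 = 0.880952.
Step 4: Under H0, t = rho * sqrt((n-2)/(1-rho^2)) = 4.5601 ~ t(6).
Step 5: Two-sided p-value from the t-distribution with 6 df = 0.003850.
Step 6: alpha = 0.05. reject H0.

rho = 0.8810, p = 0.003850, reject H0 at alpha = 0.05.


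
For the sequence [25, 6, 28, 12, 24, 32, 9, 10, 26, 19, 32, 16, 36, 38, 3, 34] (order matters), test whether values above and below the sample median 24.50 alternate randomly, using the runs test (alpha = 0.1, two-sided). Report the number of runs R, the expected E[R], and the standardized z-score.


Step 1: Compute median = 24.50; label A = above, B = below.
Labels in order: ABABBABBABABAABA  (n_A = 8, n_B = 8)
Step 2: Count runs R = 13.
Step 3: Under H0 (random ordering), E[R] = 2*n_A*n_B/(n_A+n_B) + 1 = 2*8*8/16 + 1 = 9.0000.
        Var[R] = 2*n_A*n_B*(2*n_A*n_B - n_A - n_B) / ((n_A+n_B)^2 * (n_A+n_B-1)) = 14336/3840 = 3.7333.
        SD[R] = 1.9322.
Step 4: Continuity-corrected z = (R - 0.5 - E[R]) / SD[R] = (13 - 0.5 - 9.0000) / 1.9322 = 1.8114.
Step 5: Two-sided p-value via normal approximation = 2*(1 - Phi(|z|)) = 0.070076.
Step 6: alpha = 0.1. reject H0.

R = 13, z = 1.8114, p = 0.070076, reject H0.


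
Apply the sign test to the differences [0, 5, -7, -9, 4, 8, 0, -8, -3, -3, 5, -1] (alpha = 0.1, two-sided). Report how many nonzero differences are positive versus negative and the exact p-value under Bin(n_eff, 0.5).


Step 1: Discard zero differences. Original n = 12; n_eff = number of nonzero differences = 10.
Nonzero differences (with sign): +5, -7, -9, +4, +8, -8, -3, -3, +5, -1
Step 2: Count signs: positive = 4, negative = 6.
Step 3: Under H0: P(positive) = 0.5, so the number of positives S ~ Bin(10, 0.5).
Step 4: Two-sided exact p-value = sum of Bin(10,0.5) probabilities at or below the observed probability = 0.753906.
Step 5: alpha = 0.1. fail to reject H0.

n_eff = 10, pos = 4, neg = 6, p = 0.753906, fail to reject H0.


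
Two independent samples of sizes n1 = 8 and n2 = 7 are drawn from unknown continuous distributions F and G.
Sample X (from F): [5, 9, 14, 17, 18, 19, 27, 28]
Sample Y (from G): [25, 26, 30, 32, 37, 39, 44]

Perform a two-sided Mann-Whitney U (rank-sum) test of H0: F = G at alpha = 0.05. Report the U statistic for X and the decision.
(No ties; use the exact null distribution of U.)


Step 1: Combine and sort all 15 observations; assign midranks.
sorted (value, group): (5,X), (9,X), (14,X), (17,X), (18,X), (19,X), (25,Y), (26,Y), (27,X), (28,X), (30,Y), (32,Y), (37,Y), (39,Y), (44,Y)
ranks: 5->1, 9->2, 14->3, 17->4, 18->5, 19->6, 25->7, 26->8, 27->9, 28->10, 30->11, 32->12, 37->13, 39->14, 44->15
Step 2: Rank sum for X: R1 = 1 + 2 + 3 + 4 + 5 + 6 + 9 + 10 = 40.
Step 3: U_X = R1 - n1(n1+1)/2 = 40 - 8*9/2 = 40 - 36 = 4.
       U_Y = n1*n2 - U_X = 56 - 4 = 52.
Step 4: No ties, so the exact null distribution of U (based on enumerating the C(15,8) = 6435 equally likely rank assignments) gives the two-sided p-value.
Step 5: p-value = 0.003730; compare to alpha = 0.05. reject H0.

U_X = 4, p = 0.003730, reject H0 at alpha = 0.05.


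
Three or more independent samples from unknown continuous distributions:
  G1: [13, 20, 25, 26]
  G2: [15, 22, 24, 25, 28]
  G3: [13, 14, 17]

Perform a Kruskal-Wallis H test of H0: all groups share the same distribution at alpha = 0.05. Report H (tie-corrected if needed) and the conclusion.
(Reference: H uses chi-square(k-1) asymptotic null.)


Step 1: Combine all N = 12 observations and assign midranks.
sorted (value, group, rank): (13,G1,1.5), (13,G3,1.5), (14,G3,3), (15,G2,4), (17,G3,5), (20,G1,6), (22,G2,7), (24,G2,8), (25,G1,9.5), (25,G2,9.5), (26,G1,11), (28,G2,12)
Step 2: Sum ranks within each group.
R_1 = 28 (n_1 = 4)
R_2 = 40.5 (n_2 = 5)
R_3 = 9.5 (n_3 = 3)
Step 3: H = 12/(N(N+1)) * sum(R_i^2/n_i) - 3(N+1)
     = 12/(12*13) * (28^2/4 + 40.5^2/5 + 9.5^2/3) - 3*13
     = 0.076923 * 554.133 - 39
     = 3.625641.
Step 4: Ties present; correction factor C = 1 - 12/(12^3 - 12) = 0.993007. Corrected H = 3.625641 / 0.993007 = 3.651174.
Step 5: Under H0, H ~ chi^2(2); p-value = 0.161123.
Step 6: alpha = 0.05. fail to reject H0.

H = 3.6512, df = 2, p = 0.161123, fail to reject H0.


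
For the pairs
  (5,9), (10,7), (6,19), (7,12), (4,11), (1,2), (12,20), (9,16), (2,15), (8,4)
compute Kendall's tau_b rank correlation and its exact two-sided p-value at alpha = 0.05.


Step 1: Enumerate the 45 unordered pairs (i,j) with i<j and classify each by sign(x_j-x_i) * sign(y_j-y_i).
  (1,2):dx=+5,dy=-2->D; (1,3):dx=+1,dy=+10->C; (1,4):dx=+2,dy=+3->C; (1,5):dx=-1,dy=+2->D
  (1,6):dx=-4,dy=-7->C; (1,7):dx=+7,dy=+11->C; (1,8):dx=+4,dy=+7->C; (1,9):dx=-3,dy=+6->D
  (1,10):dx=+3,dy=-5->D; (2,3):dx=-4,dy=+12->D; (2,4):dx=-3,dy=+5->D; (2,5):dx=-6,dy=+4->D
  (2,6):dx=-9,dy=-5->C; (2,7):dx=+2,dy=+13->C; (2,8):dx=-1,dy=+9->D; (2,9):dx=-8,dy=+8->D
  (2,10):dx=-2,dy=-3->C; (3,4):dx=+1,dy=-7->D; (3,5):dx=-2,dy=-8->C; (3,6):dx=-5,dy=-17->C
  (3,7):dx=+6,dy=+1->C; (3,8):dx=+3,dy=-3->D; (3,9):dx=-4,dy=-4->C; (3,10):dx=+2,dy=-15->D
  (4,5):dx=-3,dy=-1->C; (4,6):dx=-6,dy=-10->C; (4,7):dx=+5,dy=+8->C; (4,8):dx=+2,dy=+4->C
  (4,9):dx=-5,dy=+3->D; (4,10):dx=+1,dy=-8->D; (5,6):dx=-3,dy=-9->C; (5,7):dx=+8,dy=+9->C
  (5,8):dx=+5,dy=+5->C; (5,9):dx=-2,dy=+4->D; (5,10):dx=+4,dy=-7->D; (6,7):dx=+11,dy=+18->C
  (6,8):dx=+8,dy=+14->C; (6,9):dx=+1,dy=+13->C; (6,10):dx=+7,dy=+2->C; (7,8):dx=-3,dy=-4->C
  (7,9):dx=-10,dy=-5->C; (7,10):dx=-4,dy=-16->C; (8,9):dx=-7,dy=-1->C; (8,10):dx=-1,dy=-12->C
  (9,10):dx=+6,dy=-11->D
Step 2: C = 28, D = 17, total pairs = 45.
Step 3: tau = (C - D)/(n(n-1)/2) = (28 - 17)/45 = 0.244444.
Step 4: Exact two-sided p-value (enumerate n! = 3628800 permutations of y under H0): p = 0.380720.
Step 5: alpha = 0.05. fail to reject H0.

tau_b = 0.2444 (C=28, D=17), p = 0.380720, fail to reject H0.


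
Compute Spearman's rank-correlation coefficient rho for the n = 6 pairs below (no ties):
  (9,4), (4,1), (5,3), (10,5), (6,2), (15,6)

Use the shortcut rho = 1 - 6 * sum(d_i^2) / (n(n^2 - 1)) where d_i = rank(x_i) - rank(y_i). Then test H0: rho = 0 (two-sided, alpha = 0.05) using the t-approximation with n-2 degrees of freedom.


Step 1: Rank x and y separately (midranks; no ties here).
rank(x): 9->4, 4->1, 5->2, 10->5, 6->3, 15->6
rank(y): 4->4, 1->1, 3->3, 5->5, 2->2, 6->6
Step 2: d_i = R_x(i) - R_y(i); compute d_i^2.
  (4-4)^2=0, (1-1)^2=0, (2-3)^2=1, (5-5)^2=0, (3-2)^2=1, (6-6)^2=0
sum(d^2) = 2.
Step 3: rho = 1 - 6*2 / (6*(6^2 - 1)) = 1 - 12/210 = 0.942857.
Step 4: Under H0, t = rho * sqrt((n-2)/(1-rho^2)) = 5.6595 ~ t(4).
Step 5: Two-sided p-value from the t-distribution with 4 df = 0.004805.
Step 6: alpha = 0.05. reject H0.

rho = 0.9429, p = 0.004805, reject H0 at alpha = 0.05.


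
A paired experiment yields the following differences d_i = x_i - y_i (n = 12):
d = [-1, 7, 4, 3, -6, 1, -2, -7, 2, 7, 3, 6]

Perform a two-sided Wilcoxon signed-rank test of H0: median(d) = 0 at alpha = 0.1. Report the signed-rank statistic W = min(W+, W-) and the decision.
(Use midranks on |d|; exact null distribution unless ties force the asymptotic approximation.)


Step 1: Drop any zero differences (none here) and take |d_i|.
|d| = [1, 7, 4, 3, 6, 1, 2, 7, 2, 7, 3, 6]
Step 2: Midrank |d_i| (ties get averaged ranks).
ranks: |1|->1.5, |7|->11, |4|->7, |3|->5.5, |6|->8.5, |1|->1.5, |2|->3.5, |7|->11, |2|->3.5, |7|->11, |3|->5.5, |6|->8.5
Step 3: Attach original signs; sum ranks with positive sign and with negative sign.
W+ = 11 + 7 + 5.5 + 1.5 + 3.5 + 11 + 5.5 + 8.5 = 53.5
W- = 1.5 + 8.5 + 3.5 + 11 = 24.5
(Check: W+ + W- = 78 should equal n(n+1)/2 = 78.)
Step 4: Test statistic W = min(W+, W-) = 24.5.
Step 5: Ties in |d|, so use the tie-corrected normal approximation.
        E[W] = n(n+1)/4 = 12*13/4 = 39.
        Tie groups: |d|=1 (t=2), |d|=2 (t=2), |d|=3 (t=2), |d|=6 (t=2), |d|=7 (t=3); sum(t^3 - t) = 48.
        Var[W] = n(n+1)(2n+1)/24 - sum(t^3-t)/48 = 3900/24 - 48/48 = 161.5.
        z = (W - E[W]) / sqrt(Var[W]) = (24.5 - 39) / 12.7083 = -1.1410.
        Two-sided p = 2*Phi(z) = 0.253874.
Step 6: alpha = 0.1. fail to reject H0.

W+ = 53.5, W- = 24.5, W = min = 24.5, p = 0.253874, fail to reject H0.


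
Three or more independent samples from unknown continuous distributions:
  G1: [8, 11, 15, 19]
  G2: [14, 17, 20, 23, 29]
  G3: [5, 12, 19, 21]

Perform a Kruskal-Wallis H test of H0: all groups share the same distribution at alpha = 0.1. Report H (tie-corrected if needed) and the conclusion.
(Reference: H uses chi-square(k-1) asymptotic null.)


Step 1: Combine all N = 13 observations and assign midranks.
sorted (value, group, rank): (5,G3,1), (8,G1,2), (11,G1,3), (12,G3,4), (14,G2,5), (15,G1,6), (17,G2,7), (19,G1,8.5), (19,G3,8.5), (20,G2,10), (21,G3,11), (23,G2,12), (29,G2,13)
Step 2: Sum ranks within each group.
R_1 = 19.5 (n_1 = 4)
R_2 = 47 (n_2 = 5)
R_3 = 24.5 (n_3 = 4)
Step 3: H = 12/(N(N+1)) * sum(R_i^2/n_i) - 3(N+1)
     = 12/(13*14) * (19.5^2/4 + 47^2/5 + 24.5^2/4) - 3*14
     = 0.065934 * 686.925 - 42
     = 3.291758.
Step 4: Ties present; correction factor C = 1 - 6/(13^3 - 13) = 0.997253. Corrected H = 3.291758 / 0.997253 = 3.300826.
Step 5: Under H0, H ~ chi^2(2); p-value = 0.191971.
Step 6: alpha = 0.1. fail to reject H0.

H = 3.3008, df = 2, p = 0.191971, fail to reject H0.


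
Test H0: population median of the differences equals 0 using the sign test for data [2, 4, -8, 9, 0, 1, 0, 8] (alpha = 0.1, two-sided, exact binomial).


Step 1: Discard zero differences. Original n = 8; n_eff = number of nonzero differences = 6.
Nonzero differences (with sign): +2, +4, -8, +9, +1, +8
Step 2: Count signs: positive = 5, negative = 1.
Step 3: Under H0: P(positive) = 0.5, so the number of positives S ~ Bin(6, 0.5).
Step 4: Two-sided exact p-value = sum of Bin(6,0.5) probabilities at or below the observed probability = 0.218750.
Step 5: alpha = 0.1. fail to reject H0.

n_eff = 6, pos = 5, neg = 1, p = 0.218750, fail to reject H0.


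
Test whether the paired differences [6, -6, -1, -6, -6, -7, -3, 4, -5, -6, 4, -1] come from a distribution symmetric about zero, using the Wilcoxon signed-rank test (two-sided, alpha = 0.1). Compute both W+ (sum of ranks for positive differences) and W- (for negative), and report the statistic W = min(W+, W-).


Step 1: Drop any zero differences (none here) and take |d_i|.
|d| = [6, 6, 1, 6, 6, 7, 3, 4, 5, 6, 4, 1]
Step 2: Midrank |d_i| (ties get averaged ranks).
ranks: |6|->9, |6|->9, |1|->1.5, |6|->9, |6|->9, |7|->12, |3|->3, |4|->4.5, |5|->6, |6|->9, |4|->4.5, |1|->1.5
Step 3: Attach original signs; sum ranks with positive sign and with negative sign.
W+ = 9 + 4.5 + 4.5 = 18
W- = 9 + 1.5 + 9 + 9 + 12 + 3 + 6 + 9 + 1.5 = 60
(Check: W+ + W- = 78 should equal n(n+1)/2 = 78.)
Step 4: Test statistic W = min(W+, W-) = 18.
Step 5: Ties in |d|, so use the tie-corrected normal approximation.
        E[W] = n(n+1)/4 = 12*13/4 = 39.
        Tie groups: |d|=1 (t=2), |d|=4 (t=2), |d|=6 (t=5); sum(t^3 - t) = 132.
        Var[W] = n(n+1)(2n+1)/24 - sum(t^3-t)/48 = 3900/24 - 132/48 = 159.75.
        z = (W - E[W]) / sqrt(Var[W]) = (18 - 39) / 12.6392 = -1.6615.
        Two-sided p = 2*Phi(z) = 0.096614.
Step 6: alpha = 0.1. reject H0.

W+ = 18, W- = 60, W = min = 18, p = 0.096614, reject H0.


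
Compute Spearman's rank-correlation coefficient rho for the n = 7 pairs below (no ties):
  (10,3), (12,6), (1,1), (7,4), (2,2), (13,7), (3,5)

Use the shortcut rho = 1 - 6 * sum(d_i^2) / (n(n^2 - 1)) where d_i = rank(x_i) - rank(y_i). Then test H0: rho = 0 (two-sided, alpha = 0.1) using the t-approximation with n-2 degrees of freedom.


Step 1: Rank x and y separately (midranks; no ties here).
rank(x): 10->5, 12->6, 1->1, 7->4, 2->2, 13->7, 3->3
rank(y): 3->3, 6->6, 1->1, 4->4, 2->2, 7->7, 5->5
Step 2: d_i = R_x(i) - R_y(i); compute d_i^2.
  (5-3)^2=4, (6-6)^2=0, (1-1)^2=0, (4-4)^2=0, (2-2)^2=0, (7-7)^2=0, (3-5)^2=4
sum(d^2) = 8.
Step 3: rho = 1 - 6*8 / (7*(7^2 - 1)) = 1 - 48/336 = 0.857143.
Step 4: Under H0, t = rho * sqrt((n-2)/(1-rho^2)) = 3.7210 ~ t(5).
Step 5: Two-sided p-value from the t-distribution with 5 df = 0.013697.
Step 6: alpha = 0.1. reject H0.

rho = 0.8571, p = 0.013697, reject H0 at alpha = 0.1.


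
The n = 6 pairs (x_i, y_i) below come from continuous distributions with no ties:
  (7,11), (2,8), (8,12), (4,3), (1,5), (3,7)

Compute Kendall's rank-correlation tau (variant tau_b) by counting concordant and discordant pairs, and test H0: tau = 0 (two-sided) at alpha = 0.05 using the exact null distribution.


Step 1: Enumerate the 15 unordered pairs (i,j) with i<j and classify each by sign(x_j-x_i) * sign(y_j-y_i).
  (1,2):dx=-5,dy=-3->C; (1,3):dx=+1,dy=+1->C; (1,4):dx=-3,dy=-8->C; (1,5):dx=-6,dy=-6->C
  (1,6):dx=-4,dy=-4->C; (2,3):dx=+6,dy=+4->C; (2,4):dx=+2,dy=-5->D; (2,5):dx=-1,dy=-3->C
  (2,6):dx=+1,dy=-1->D; (3,4):dx=-4,dy=-9->C; (3,5):dx=-7,dy=-7->C; (3,6):dx=-5,dy=-5->C
  (4,5):dx=-3,dy=+2->D; (4,6):dx=-1,dy=+4->D; (5,6):dx=+2,dy=+2->C
Step 2: C = 11, D = 4, total pairs = 15.
Step 3: tau = (C - D)/(n(n-1)/2) = (11 - 4)/15 = 0.466667.
Step 4: Exact two-sided p-value (enumerate n! = 720 permutations of y under H0): p = 0.272222.
Step 5: alpha = 0.05. fail to reject H0.

tau_b = 0.4667 (C=11, D=4), p = 0.272222, fail to reject H0.


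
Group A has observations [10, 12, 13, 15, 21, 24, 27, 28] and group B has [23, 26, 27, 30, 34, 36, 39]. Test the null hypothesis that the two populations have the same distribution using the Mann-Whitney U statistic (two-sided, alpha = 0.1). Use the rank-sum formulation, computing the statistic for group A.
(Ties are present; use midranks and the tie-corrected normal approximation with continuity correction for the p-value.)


Step 1: Combine and sort all 15 observations; assign midranks.
sorted (value, group): (10,X), (12,X), (13,X), (15,X), (21,X), (23,Y), (24,X), (26,Y), (27,X), (27,Y), (28,X), (30,Y), (34,Y), (36,Y), (39,Y)
ranks: 10->1, 12->2, 13->3, 15->4, 21->5, 23->6, 24->7, 26->8, 27->9.5, 27->9.5, 28->11, 30->12, 34->13, 36->14, 39->15
Step 2: Rank sum for X: R1 = 1 + 2 + 3 + 4 + 5 + 7 + 9.5 + 11 = 42.5.
Step 3: U_X = R1 - n1(n1+1)/2 = 42.5 - 8*9/2 = 42.5 - 36 = 6.5.
       U_Y = n1*n2 - U_X = 56 - 6.5 = 49.5.
Step 4: Ties are present, so use the tie-corrected normal approximation (with continuity correction) for the p-value.
Step 5: p-value = 0.014997; compare to alpha = 0.1. reject H0.

U_X = 6.5, p = 0.014997, reject H0 at alpha = 0.1.


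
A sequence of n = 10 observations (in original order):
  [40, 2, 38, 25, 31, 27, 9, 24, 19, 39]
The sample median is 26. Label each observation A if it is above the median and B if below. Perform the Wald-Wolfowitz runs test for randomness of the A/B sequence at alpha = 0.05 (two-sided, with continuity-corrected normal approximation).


Step 1: Compute median = 26; label A = above, B = below.
Labels in order: ABABAABBBA  (n_A = 5, n_B = 5)
Step 2: Count runs R = 7.
Step 3: Under H0 (random ordering), E[R] = 2*n_A*n_B/(n_A+n_B) + 1 = 2*5*5/10 + 1 = 6.0000.
        Var[R] = 2*n_A*n_B*(2*n_A*n_B - n_A - n_B) / ((n_A+n_B)^2 * (n_A+n_B-1)) = 2000/900 = 2.2222.
        SD[R] = 1.4907.
Step 4: Continuity-corrected z = (R - 0.5 - E[R]) / SD[R] = (7 - 0.5 - 6.0000) / 1.4907 = 0.3354.
Step 5: Two-sided p-value via normal approximation = 2*(1 - Phi(|z|)) = 0.737316.
Step 6: alpha = 0.05. fail to reject H0.

R = 7, z = 0.3354, p = 0.737316, fail to reject H0.


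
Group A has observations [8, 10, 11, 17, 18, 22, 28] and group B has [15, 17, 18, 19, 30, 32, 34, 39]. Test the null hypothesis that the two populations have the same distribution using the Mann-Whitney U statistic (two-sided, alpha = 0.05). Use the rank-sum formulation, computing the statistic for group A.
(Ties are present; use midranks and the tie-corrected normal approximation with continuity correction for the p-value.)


Step 1: Combine and sort all 15 observations; assign midranks.
sorted (value, group): (8,X), (10,X), (11,X), (15,Y), (17,X), (17,Y), (18,X), (18,Y), (19,Y), (22,X), (28,X), (30,Y), (32,Y), (34,Y), (39,Y)
ranks: 8->1, 10->2, 11->3, 15->4, 17->5.5, 17->5.5, 18->7.5, 18->7.5, 19->9, 22->10, 28->11, 30->12, 32->13, 34->14, 39->15
Step 2: Rank sum for X: R1 = 1 + 2 + 3 + 5.5 + 7.5 + 10 + 11 = 40.
Step 3: U_X = R1 - n1(n1+1)/2 = 40 - 7*8/2 = 40 - 28 = 12.
       U_Y = n1*n2 - U_X = 56 - 12 = 44.
Step 4: Ties are present, so use the tie-corrected normal approximation (with continuity correction) for the p-value.
Step 5: p-value = 0.072337; compare to alpha = 0.05. fail to reject H0.

U_X = 12, p = 0.072337, fail to reject H0 at alpha = 0.05.


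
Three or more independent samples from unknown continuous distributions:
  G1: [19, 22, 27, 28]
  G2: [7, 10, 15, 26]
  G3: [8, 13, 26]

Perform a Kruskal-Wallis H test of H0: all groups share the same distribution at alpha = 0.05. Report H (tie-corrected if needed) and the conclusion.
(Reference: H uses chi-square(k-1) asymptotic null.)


Step 1: Combine all N = 11 observations and assign midranks.
sorted (value, group, rank): (7,G2,1), (8,G3,2), (10,G2,3), (13,G3,4), (15,G2,5), (19,G1,6), (22,G1,7), (26,G2,8.5), (26,G3,8.5), (27,G1,10), (28,G1,11)
Step 2: Sum ranks within each group.
R_1 = 34 (n_1 = 4)
R_2 = 17.5 (n_2 = 4)
R_3 = 14.5 (n_3 = 3)
Step 3: H = 12/(N(N+1)) * sum(R_i^2/n_i) - 3(N+1)
     = 12/(11*12) * (34^2/4 + 17.5^2/4 + 14.5^2/3) - 3*12
     = 0.090909 * 435.646 - 36
     = 3.604167.
Step 4: Ties present; correction factor C = 1 - 6/(11^3 - 11) = 0.995455. Corrected H = 3.604167 / 0.995455 = 3.620624.
Step 5: Under H0, H ~ chi^2(2); p-value = 0.163603.
Step 6: alpha = 0.05. fail to reject H0.

H = 3.6206, df = 2, p = 0.163603, fail to reject H0.


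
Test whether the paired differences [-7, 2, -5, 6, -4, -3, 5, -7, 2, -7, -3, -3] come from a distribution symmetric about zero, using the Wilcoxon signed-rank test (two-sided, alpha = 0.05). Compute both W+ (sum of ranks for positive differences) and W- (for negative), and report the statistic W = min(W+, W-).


Step 1: Drop any zero differences (none here) and take |d_i|.
|d| = [7, 2, 5, 6, 4, 3, 5, 7, 2, 7, 3, 3]
Step 2: Midrank |d_i| (ties get averaged ranks).
ranks: |7|->11, |2|->1.5, |5|->7.5, |6|->9, |4|->6, |3|->4, |5|->7.5, |7|->11, |2|->1.5, |7|->11, |3|->4, |3|->4
Step 3: Attach original signs; sum ranks with positive sign and with negative sign.
W+ = 1.5 + 9 + 7.5 + 1.5 = 19.5
W- = 11 + 7.5 + 6 + 4 + 11 + 11 + 4 + 4 = 58.5
(Check: W+ + W- = 78 should equal n(n+1)/2 = 78.)
Step 4: Test statistic W = min(W+, W-) = 19.5.
Step 5: Ties in |d|, so use the tie-corrected normal approximation.
        E[W] = n(n+1)/4 = 12*13/4 = 39.
        Tie groups: |d|=2 (t=2), |d|=3 (t=3), |d|=5 (t=2), |d|=7 (t=3); sum(t^3 - t) = 60.
        Var[W] = n(n+1)(2n+1)/24 - sum(t^3-t)/48 = 3900/24 - 60/48 = 161.25.
        z = (W - E[W]) / sqrt(Var[W]) = (19.5 - 39) / 12.6984 = -1.5356.
        Two-sided p = 2*Phi(z) = 0.124631.
Step 6: alpha = 0.05. fail to reject H0.

W+ = 19.5, W- = 58.5, W = min = 19.5, p = 0.124631, fail to reject H0.
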